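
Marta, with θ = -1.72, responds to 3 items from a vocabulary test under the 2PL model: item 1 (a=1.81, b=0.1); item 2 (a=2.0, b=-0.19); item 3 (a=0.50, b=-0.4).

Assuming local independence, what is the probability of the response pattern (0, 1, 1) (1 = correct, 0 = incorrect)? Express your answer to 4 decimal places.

P(θ) = 1 / (1 + exp(−a(θ − b)))
P_1 = 1/(1+e^{3.2942}) = 0.0358
P_2 = 1/(1+e^{3.0600}) = 0.0448
P_3 = 1/(1+e^{0.6600}) = 0.3407
L = (1−P_1) × P_2 × P_3 = 0.9642 × 0.0448 × 0.3407 = 0.01472

0.0147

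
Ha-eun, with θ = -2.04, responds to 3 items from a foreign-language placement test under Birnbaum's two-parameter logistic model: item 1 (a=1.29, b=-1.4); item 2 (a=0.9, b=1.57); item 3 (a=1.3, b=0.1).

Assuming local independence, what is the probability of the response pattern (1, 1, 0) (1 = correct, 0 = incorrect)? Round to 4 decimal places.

0.0107

P(θ) = 1 / (1 + exp(−a(θ − b)))
P_1 = 1/(1+e^{0.8256}) = 0.3046
P_2 = 1/(1+e^{3.2490}) = 0.0374
P_3 = 1/(1+e^{2.7820}) = 0.0583
L = P_1 × P_2 × (1−P_3) = 0.3046 × 0.0374 × 0.9417 = 0.01072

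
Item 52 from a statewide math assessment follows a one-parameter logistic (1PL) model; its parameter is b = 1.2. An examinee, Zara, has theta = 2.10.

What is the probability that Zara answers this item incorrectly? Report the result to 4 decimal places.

P(theta) = 1 / (1 + exp(−(theta − b)))
Exponent: (2.10 − 1.2) = 0.9000
1/(1 + e^{-0.9000}) = 0.7109
P = 0.7109
P(incorrect) = 1 − 0.7109 = 0.2891

0.2891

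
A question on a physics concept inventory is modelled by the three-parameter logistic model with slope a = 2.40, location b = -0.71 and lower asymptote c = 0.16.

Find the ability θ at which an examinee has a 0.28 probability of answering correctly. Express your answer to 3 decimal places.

-1.457

P(θ) = c + (1 − c) · 1 / (1 + exp(−a(θ − b)))
Remove guessing floor: (0.28 − 0.16)/(1 − 0.16) = 0.1429
logit = ln(0.1429/0.8571) = -1.7918
θ = b + logit/(a) = -0.71 + (-1.7918)/2.4000 = -1.4566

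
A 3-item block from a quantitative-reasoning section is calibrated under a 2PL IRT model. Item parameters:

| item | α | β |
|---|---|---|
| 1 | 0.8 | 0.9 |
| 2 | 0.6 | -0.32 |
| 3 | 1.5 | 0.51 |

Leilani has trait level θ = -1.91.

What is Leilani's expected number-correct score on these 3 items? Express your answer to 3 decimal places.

0.399

P(θ) = 1 / (1 + exp(−α(θ − β)))
P_1 = 1/(1+e^{2.2480}) = 0.0955
P_2 = 1/(1+e^{0.9540}) = 0.2781
P_3 = 1/(1+e^{3.6300}) = 0.0258
E[score] = 0.0955 + 0.2781 + 0.0258 = 0.3994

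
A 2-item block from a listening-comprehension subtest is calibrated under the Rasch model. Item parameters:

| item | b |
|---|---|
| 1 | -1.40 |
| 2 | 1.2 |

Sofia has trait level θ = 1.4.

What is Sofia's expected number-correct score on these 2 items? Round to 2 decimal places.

1.49

P(θ) = 1 / (1 + exp(−(θ − b)))
P_1 = 1/(1+e^{-2.8000}) = 0.9427
P_2 = 1/(1+e^{-0.2000}) = 0.5498
E[score] = 0.9427 + 0.5498 = 1.4925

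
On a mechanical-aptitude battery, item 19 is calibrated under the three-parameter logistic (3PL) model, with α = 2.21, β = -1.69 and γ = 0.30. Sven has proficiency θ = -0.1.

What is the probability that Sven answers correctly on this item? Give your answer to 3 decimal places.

0.980

P(θ) = γ + (1 − γ) · 1 / (1 + exp(−α(θ − β)))
Exponent: 2.21 × (-0.1 − (-1.69)) = 3.5139
1/(1 + e^{-3.5139}) = 0.9711
P = 0.30 + 0.70 × 0.9711 = 0.9798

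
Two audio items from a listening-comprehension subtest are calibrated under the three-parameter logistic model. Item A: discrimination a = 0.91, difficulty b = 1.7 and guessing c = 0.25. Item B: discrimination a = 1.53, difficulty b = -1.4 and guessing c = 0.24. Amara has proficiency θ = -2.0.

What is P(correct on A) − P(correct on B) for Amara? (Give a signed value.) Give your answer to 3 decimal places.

P(θ) = c + (1 − c) · 1 / (1 + exp(−a(θ − b)))
P_A = 0.2750
P_B = 0.4569
P_A − P_B = -0.1819

-0.182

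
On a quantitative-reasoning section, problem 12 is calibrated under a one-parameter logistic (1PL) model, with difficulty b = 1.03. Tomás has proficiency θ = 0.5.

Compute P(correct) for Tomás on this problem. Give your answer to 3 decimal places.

0.371

P(θ) = 1 / (1 + exp(−(θ − b)))
Exponent: (0.5 − 1.03) = -0.5300
1/(1 + e^{0.5300}) = 0.3705
P = 0.3705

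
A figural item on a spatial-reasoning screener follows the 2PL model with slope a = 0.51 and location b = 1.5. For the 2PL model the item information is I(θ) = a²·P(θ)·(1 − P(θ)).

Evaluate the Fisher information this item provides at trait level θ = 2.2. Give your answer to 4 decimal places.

P = 1/(1+e^{-0.3570}) = 0.5883
P(1−P) = 0.5883 × 0.4117 = 0.2422
I = a² × P(1−P) = 0.51² × 0.2422 = 0.06300

0.0630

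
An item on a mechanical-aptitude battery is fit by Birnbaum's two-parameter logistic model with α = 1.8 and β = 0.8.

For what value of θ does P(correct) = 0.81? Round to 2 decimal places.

1.61

P(θ) = 1 / (1 + exp(−α(θ − β)))
logit = ln(0.8100/0.1900) = 1.4500
θ = β + logit/(α) = 0.8 + 1.4500/1.8000 = 1.6056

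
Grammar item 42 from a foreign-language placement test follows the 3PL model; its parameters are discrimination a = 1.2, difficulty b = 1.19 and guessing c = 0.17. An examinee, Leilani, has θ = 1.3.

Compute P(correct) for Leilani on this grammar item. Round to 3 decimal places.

0.612

P(θ) = c + (1 − c) · 1 / (1 + exp(−a(θ − b)))
Exponent: 1.2 × (1.3 − 1.19) = 0.1320
1/(1 + e^{-0.1320}) = 0.5330
P = 0.17 + 0.83 × 0.5330 = 0.6124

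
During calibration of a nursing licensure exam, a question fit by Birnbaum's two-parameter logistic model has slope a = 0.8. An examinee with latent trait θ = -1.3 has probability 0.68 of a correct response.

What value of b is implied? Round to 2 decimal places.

P(θ) = 1 / (1 + exp(−a(θ − b)))
logit(0.68) = ln(0.68/0.32) = 0.7538
b = θ − logit/(a) = -1.3 − 0.7538/0.8000 = -2.2422

-2.24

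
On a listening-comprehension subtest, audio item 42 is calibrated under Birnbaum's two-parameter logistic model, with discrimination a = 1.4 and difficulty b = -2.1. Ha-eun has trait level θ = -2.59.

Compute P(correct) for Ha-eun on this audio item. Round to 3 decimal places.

0.335

P(θ) = 1 / (1 + exp(−a(θ − b)))
Exponent: 1.4 × (-2.59 − (-2.1)) = -0.6860
1/(1 + e^{0.6860}) = 0.3349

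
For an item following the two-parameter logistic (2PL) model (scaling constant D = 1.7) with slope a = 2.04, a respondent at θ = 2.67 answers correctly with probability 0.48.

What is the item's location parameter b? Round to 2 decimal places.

2.69

P(θ) = 1 / (1 + exp(−D·a(θ − b)))
logit(0.48) = ln(0.48/0.52) = -0.0800
b = θ − logit/(1.7·a) = 2.67 − (-0.0800)/3.4680 = 2.6931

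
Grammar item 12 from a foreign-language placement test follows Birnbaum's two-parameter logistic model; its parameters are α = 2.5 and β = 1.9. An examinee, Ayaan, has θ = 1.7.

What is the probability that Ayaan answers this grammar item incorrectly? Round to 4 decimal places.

0.6225

P(θ) = 1 / (1 + exp(−α(θ − β)))
Exponent: 2.5 × (1.7 − 1.9) = -0.5000
1/(1 + e^{0.5000}) = 0.3775
P(incorrect) = 1 − 0.3775 = 0.6225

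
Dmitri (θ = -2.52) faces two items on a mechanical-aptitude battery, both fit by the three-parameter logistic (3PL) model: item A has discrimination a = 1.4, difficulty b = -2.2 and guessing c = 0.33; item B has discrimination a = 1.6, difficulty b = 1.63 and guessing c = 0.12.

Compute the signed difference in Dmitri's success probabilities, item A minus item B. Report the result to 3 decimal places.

0.470

P(θ) = c + (1 − c) · 1 / (1 + exp(−a(θ − b)))
P_A = 0.5912
P_B = 0.1211
P_A − P_B = 0.4700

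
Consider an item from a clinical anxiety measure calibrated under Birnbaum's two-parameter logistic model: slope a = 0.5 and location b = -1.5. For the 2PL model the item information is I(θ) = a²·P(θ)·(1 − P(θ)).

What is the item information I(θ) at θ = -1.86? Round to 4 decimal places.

0.0620

P = 1/(1+e^{0.1800}) = 0.4551
P(1−P) = 0.4551 × 0.5449 = 0.2480
I = a² × P(1−P) = 0.5² × 0.2480 = 0.06200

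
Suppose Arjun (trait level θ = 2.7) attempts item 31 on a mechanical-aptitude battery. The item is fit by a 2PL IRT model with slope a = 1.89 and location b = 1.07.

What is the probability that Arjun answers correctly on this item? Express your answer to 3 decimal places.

P(θ) = 1 / (1 + exp(−a(θ − b)))
Exponent: 1.89 × (2.7 − 1.07) = 3.0807
1/(1 + e^{-3.0807}) = 0.9561

0.956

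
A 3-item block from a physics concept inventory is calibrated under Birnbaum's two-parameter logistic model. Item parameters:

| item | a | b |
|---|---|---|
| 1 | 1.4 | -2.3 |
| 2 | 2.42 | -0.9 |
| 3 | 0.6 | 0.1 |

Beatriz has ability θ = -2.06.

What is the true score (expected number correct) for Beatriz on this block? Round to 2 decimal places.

0.85

P(θ) = 1 / (1 + exp(−a(θ − b)))
P_1 = 1/(1+e^{-0.3360}) = 0.5832
P_2 = 1/(1+e^{2.8072}) = 0.0569
P_3 = 1/(1+e^{1.2960}) = 0.2148
E[score] = 0.5832 + 0.0569 + 0.2148 = 0.8550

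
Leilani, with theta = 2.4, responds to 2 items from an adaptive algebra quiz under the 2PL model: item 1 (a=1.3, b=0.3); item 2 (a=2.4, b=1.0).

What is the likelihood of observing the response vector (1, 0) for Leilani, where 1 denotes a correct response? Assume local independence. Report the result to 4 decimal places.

P(theta) = 1 / (1 + exp(−a(theta − b)))
P_1 = 1/(1+e^{-2.7300}) = 0.9388
P_2 = 1/(1+e^{-3.3600}) = 0.9664
L = P_1 × (1−P_2) = 0.9388 × 0.0336 = 0.03151

0.0315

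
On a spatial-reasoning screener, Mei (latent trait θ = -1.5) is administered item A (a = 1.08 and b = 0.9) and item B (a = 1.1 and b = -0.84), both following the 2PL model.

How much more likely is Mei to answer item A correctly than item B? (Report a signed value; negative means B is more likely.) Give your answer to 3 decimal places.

-0.256

P(θ) = 1 / (1 + exp(−a(θ − b)))
P_A = 0.0697
P_B = 0.3261
P_A − P_B = -0.2564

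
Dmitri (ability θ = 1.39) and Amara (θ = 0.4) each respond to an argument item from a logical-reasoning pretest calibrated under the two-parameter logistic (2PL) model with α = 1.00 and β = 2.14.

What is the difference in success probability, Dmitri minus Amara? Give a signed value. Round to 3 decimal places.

P(θ) = 1 / (1 + exp(−α(θ − β)))
P(Dmitri) = 0.3208  [exponent -0.7500]
P(Amara) = 0.1493  [exponent -1.7400]
Difference = 0.3208 − 0.1493 = 0.1715

0.172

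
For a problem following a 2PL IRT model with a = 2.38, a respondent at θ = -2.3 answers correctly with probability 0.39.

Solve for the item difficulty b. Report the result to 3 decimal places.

P(θ) = 1 / (1 + exp(−a(θ − b)))
logit(0.39) = ln(0.39/0.61) = -0.4473
b = θ − logit/(a) = -2.3 − (-0.4473)/2.3800 = -2.1121

-2.112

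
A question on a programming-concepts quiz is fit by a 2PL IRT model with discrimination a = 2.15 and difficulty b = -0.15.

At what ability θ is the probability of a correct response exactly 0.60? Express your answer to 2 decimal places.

P(θ) = 1 / (1 + exp(−a(θ − b)))
logit = ln(0.6000/0.4000) = 0.4055
θ = b + logit/(a) = -0.15 + 0.4055/2.1500 = 0.0386

0.04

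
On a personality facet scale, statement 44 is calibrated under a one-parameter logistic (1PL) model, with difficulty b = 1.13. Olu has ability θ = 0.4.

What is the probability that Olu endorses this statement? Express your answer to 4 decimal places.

P(θ) = 1 / (1 + exp(−(θ − b)))
Exponent: (0.4 − 1.13) = -0.7300
1/(1 + e^{0.7300}) = 0.3252
P = 0.3252

0.3252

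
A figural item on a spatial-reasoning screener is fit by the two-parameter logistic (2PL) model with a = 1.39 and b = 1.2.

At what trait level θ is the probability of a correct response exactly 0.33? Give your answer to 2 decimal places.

P(θ) = 1 / (1 + exp(−a(θ − b)))
logit = ln(0.3300/0.6700) = -0.7082
θ = b + logit/(a) = 1.2 + (-0.7082)/1.3900 = 0.6905

0.69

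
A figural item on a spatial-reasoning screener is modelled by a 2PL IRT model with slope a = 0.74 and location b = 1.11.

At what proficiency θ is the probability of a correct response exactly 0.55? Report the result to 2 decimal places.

P(θ) = 1 / (1 + exp(−a(θ − b)))
logit = ln(0.5500/0.4500) = 0.2007
θ = b + logit/(a) = 1.11 + 0.2007/0.7400 = 1.3812

1.38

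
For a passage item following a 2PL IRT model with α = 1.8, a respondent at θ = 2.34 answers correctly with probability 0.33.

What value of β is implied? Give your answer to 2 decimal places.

P(θ) = 1 / (1 + exp(−α(θ − β)))
logit(0.33) = ln(0.33/0.67) = -0.7082
β = θ − logit/(α) = 2.34 − (-0.7082)/1.8000 = 2.7334

2.73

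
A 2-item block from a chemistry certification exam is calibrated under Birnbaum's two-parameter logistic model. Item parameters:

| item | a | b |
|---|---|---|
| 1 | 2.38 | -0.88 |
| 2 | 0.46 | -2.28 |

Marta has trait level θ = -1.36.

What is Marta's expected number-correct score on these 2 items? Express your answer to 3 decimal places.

0.846

P(θ) = 1 / (1 + exp(−a(θ − b)))
P_1 = 1/(1+e^{1.1424}) = 0.2419
P_2 = 1/(1+e^{-0.4232}) = 0.6042
E[score] = 0.2419 + 0.6042 = 0.8461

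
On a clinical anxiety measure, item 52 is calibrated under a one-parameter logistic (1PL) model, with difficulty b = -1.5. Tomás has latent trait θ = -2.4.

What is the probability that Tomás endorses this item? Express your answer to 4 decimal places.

0.2891

P(θ) = 1 / (1 + exp(−(θ − b)))
Exponent: (-2.4 − (-1.5)) = -0.9000
1/(1 + e^{0.9000}) = 0.2891
P = 0.2891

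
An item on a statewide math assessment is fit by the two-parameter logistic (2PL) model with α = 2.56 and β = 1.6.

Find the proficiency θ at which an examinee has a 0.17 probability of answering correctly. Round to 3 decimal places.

0.981

P(θ) = 1 / (1 + exp(−α(θ − β)))
logit = ln(0.1700/0.8300) = -1.5856
θ = β + logit/(α) = 1.6 + (-1.5856)/2.5600 = 0.9806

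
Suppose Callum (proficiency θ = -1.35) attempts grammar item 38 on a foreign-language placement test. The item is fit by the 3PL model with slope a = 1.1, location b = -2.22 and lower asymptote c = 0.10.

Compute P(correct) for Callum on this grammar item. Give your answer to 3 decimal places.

0.750

P(θ) = c + (1 − c) · 1 / (1 + exp(−a(θ − b)))
Exponent: 1.1 × (-1.35 − (-2.22)) = 0.9570
1/(1 + e^{-0.9570}) = 0.7225
P = 0.10 + 0.90 × 0.7225 = 0.7503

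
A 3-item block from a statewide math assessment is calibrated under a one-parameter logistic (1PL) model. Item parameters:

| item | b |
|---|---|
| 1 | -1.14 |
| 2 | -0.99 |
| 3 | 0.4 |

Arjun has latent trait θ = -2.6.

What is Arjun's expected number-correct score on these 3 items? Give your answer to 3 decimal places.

0.402

P(θ) = 1 / (1 + exp(−(θ − b)))
P_1 = 1/(1+e^{1.4600}) = 0.1885
P_2 = 1/(1+e^{1.6100}) = 0.1666
P_3 = 1/(1+e^{3.0000}) = 0.0474
E[score] = 0.1885 + 0.1666 + 0.0474 = 0.4025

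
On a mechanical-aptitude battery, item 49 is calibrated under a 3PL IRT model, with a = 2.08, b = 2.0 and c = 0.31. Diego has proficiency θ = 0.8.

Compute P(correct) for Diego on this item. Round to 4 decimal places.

P(θ) = c + (1 − c) · 1 / (1 + exp(−a(θ − b)))
Exponent: 2.08 × (0.8 − 2.0) = -2.4960
1/(1 + e^{2.4960}) = 0.0761
P = 0.31 + 0.69 × 0.0761 = 0.3625

0.3625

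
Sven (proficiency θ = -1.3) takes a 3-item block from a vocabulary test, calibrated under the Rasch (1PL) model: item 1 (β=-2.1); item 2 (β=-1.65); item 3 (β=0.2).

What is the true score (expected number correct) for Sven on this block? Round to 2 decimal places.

P(θ) = 1 / (1 + exp(−(θ − β)))
P_1 = 1/(1+e^{-0.8000}) = 0.6900
P_2 = 1/(1+e^{-0.3500}) = 0.5866
P_3 = 1/(1+e^{1.5000}) = 0.1824
E[score] = 0.6900 + 0.5866 + 0.1824 = 1.4590

1.46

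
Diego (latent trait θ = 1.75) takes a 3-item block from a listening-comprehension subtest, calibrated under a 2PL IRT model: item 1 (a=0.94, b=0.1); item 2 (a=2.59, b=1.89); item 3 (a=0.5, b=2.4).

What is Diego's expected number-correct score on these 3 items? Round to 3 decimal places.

1.655

P(θ) = 1 / (1 + exp(−a(θ − b)))
P_1 = 1/(1+e^{-1.5510}) = 0.8251
P_2 = 1/(1+e^{0.3626}) = 0.4103
P_3 = 1/(1+e^{0.3250}) = 0.4195
E[score] = 0.8251 + 0.4103 + 0.4195 = 1.6548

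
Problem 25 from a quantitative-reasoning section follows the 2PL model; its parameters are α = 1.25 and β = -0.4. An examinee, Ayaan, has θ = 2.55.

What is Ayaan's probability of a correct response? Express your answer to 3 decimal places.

0.976

P(θ) = 1 / (1 + exp(−α(θ − β)))
Exponent: 1.25 × (2.55 − (-0.4)) = 3.6875
1/(1 + e^{-3.6875}) = 0.9756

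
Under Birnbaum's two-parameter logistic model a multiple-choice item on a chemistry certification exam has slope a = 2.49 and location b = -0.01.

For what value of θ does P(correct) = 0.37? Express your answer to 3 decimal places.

P(θ) = 1 / (1 + exp(−a(θ − b)))
logit = ln(0.3700/0.6300) = -0.5322
θ = b + logit/(a) = -0.01 + (-0.5322)/2.4900 = -0.2237

-0.224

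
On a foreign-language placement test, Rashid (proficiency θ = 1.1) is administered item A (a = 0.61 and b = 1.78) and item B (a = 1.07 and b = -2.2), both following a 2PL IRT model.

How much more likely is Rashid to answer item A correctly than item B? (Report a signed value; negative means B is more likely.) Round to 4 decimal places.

P(θ) = 1 / (1 + exp(−a(θ − b)))
P_A = 0.3978
P_B = 0.9716
P_A − P_B = -0.5738

-0.5738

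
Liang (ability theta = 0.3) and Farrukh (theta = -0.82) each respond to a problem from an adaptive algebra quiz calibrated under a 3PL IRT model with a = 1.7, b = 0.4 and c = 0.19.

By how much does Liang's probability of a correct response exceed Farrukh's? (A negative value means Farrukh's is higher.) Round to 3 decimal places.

P(theta) = c + (1 − c) · 1 / (1 + exp(−a(theta − b)))
P(Liang) = 0.5607  [exponent -0.1700]
P(Farrukh) = 0.2804  [exponent -2.0740]
Difference = 0.5607 − 0.2804 = 0.2802

0.280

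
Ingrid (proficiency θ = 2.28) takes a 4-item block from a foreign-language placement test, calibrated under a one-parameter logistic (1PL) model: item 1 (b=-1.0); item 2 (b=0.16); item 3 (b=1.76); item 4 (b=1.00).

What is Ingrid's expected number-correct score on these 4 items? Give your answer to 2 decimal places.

3.27

P(θ) = 1 / (1 + exp(−(θ − b)))
P_1 = 1/(1+e^{-3.2800}) = 0.9637
P_2 = 1/(1+e^{-2.1200}) = 0.8928
P_3 = 1/(1+e^{-0.5200}) = 0.6271
P_4 = 1/(1+e^{-1.2800}) = 0.7824
E[score] = 0.9637 + 0.8928 + 0.6271 + 0.7824 = 3.2662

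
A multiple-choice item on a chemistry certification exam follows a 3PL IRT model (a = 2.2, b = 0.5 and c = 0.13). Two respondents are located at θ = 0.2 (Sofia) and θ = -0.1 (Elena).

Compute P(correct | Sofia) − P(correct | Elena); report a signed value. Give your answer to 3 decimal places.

0.113

P(θ) = c + (1 − c) · 1 / (1 + exp(−a(θ − b)))
P(Sofia) = 0.4264  [exponent -0.6600]
P(Elena) = 0.3134  [exponent -1.3200]
Difference = 0.4264 − 0.3134 = 0.1130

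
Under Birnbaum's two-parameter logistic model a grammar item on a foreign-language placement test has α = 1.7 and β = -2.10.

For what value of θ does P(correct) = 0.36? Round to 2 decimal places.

-2.44

P(θ) = 1 / (1 + exp(−α(θ − β)))
logit = ln(0.3600/0.6400) = -0.5754
θ = β + logit/(α) = -2.10 + (-0.5754)/1.7000 = -2.4384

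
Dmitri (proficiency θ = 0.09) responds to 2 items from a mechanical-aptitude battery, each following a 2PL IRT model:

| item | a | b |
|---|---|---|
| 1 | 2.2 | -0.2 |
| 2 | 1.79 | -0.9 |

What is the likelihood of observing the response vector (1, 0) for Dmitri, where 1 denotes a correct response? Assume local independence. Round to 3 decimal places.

0.095

P(θ) = 1 / (1 + exp(−a(θ − b)))
P_1 = 1/(1+e^{-0.6380}) = 0.6543
P_2 = 1/(1+e^{-1.7721}) = 0.8547
L = P_1 × (1−P_2) = 0.6543 × 0.1453 = 0.09506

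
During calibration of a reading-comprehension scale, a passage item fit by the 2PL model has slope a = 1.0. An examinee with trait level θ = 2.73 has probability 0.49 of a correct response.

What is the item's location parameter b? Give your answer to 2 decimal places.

2.77

P(θ) = 1 / (1 + exp(−a(θ − b)))
logit(0.49) = ln(0.49/0.51) = -0.0400
b = θ − logit/(a) = 2.73 − (-0.0400)/1.0000 = 2.7700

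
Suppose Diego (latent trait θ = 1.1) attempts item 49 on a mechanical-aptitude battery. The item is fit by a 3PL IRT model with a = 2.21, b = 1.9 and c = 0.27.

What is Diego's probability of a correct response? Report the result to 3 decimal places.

P(θ) = c + (1 − c) · 1 / (1 + exp(−a(θ − b)))
Exponent: 2.21 × (1.1 − 1.9) = -1.7680
1/(1 + e^{1.7680}) = 0.1458
P = 0.27 + 0.73 × 0.1458 = 0.3764

0.376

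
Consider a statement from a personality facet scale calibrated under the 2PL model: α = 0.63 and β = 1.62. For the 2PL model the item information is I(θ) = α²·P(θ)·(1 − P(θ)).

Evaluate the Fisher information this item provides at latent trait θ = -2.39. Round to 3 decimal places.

P = 1/(1+e^{2.5263}) = 0.0740
P(1−P) = 0.0740 × 0.9260 = 0.0686
I = α² × P(1−P) = 0.63² × 0.0686 = 0.02721

0.027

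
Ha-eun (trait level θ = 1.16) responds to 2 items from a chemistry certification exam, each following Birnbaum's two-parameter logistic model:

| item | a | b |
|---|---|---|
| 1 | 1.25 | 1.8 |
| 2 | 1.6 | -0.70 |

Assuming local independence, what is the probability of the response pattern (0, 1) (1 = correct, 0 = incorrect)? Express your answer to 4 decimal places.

0.6565

P(θ) = 1 / (1 + exp(−a(θ − b)))
P_1 = 1/(1+e^{0.8000}) = 0.3100
P_2 = 1/(1+e^{-2.9760}) = 0.9515
L = (1−P_1) × P_2 = 0.6900 × 0.9515 = 0.65650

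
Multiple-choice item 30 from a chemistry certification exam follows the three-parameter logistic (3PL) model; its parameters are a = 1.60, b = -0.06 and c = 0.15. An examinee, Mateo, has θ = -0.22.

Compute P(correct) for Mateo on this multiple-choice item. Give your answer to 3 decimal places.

P(θ) = c + (1 − c) · 1 / (1 + exp(−a(θ − b)))
Exponent: 1.60 × (-0.22 − (-0.06)) = -0.2560
1/(1 + e^{0.2560}) = 0.4363
P = 0.15 + 0.85 × 0.4363 = 0.5209

0.521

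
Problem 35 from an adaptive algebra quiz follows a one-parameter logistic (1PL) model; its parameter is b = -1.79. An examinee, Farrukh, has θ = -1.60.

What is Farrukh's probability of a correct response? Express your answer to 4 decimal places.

0.5474

P(θ) = 1 / (1 + exp(−(θ − b)))
Exponent: (-1.60 − (-1.79)) = 0.1900
1/(1 + e^{-0.1900}) = 0.5474
P = 0.5474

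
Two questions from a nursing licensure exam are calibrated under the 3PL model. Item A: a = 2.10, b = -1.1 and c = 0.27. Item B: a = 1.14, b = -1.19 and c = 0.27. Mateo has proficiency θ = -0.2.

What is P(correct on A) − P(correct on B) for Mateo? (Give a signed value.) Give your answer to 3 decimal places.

0.083

P(θ) = c + (1 − c) · 1 / (1 + exp(−a(θ − b)))
P_A = 0.9042
P_B = 0.8216
P_A − P_B = 0.0826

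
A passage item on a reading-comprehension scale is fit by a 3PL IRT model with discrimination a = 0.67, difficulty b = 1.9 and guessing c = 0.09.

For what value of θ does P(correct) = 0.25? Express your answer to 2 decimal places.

P(θ) = c + (1 − c) · 1 / (1 + exp(−a(θ − b)))
Remove guessing floor: (0.25 − 0.09)/(1 − 0.09) = 0.1758
logit = ln(0.1758/0.8242) = -1.5449
θ = b + logit/(a) = 1.9 + (-1.5449)/0.6700 = -0.4058

-0.41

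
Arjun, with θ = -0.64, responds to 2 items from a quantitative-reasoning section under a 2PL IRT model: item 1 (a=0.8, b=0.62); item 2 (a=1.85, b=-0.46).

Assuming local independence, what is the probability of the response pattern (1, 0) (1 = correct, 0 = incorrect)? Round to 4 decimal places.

P(θ) = 1 / (1 + exp(−a(θ − b)))
P_1 = 1/(1+e^{1.0080}) = 0.2674
P_2 = 1/(1+e^{0.3330}) = 0.4175
L = P_1 × (1−P_2) = 0.2674 × 0.5825 = 0.15574

0.1557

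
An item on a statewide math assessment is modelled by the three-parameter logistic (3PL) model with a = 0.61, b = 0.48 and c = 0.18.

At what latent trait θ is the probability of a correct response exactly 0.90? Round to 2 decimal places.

P(θ) = c + (1 − c) · 1 / (1 + exp(−a(θ − b)))
Remove guessing floor: (0.90 − 0.18)/(1 − 0.18) = 0.8780
logit = ln(0.8780/0.1220) = 1.9741
θ = b + logit/(a) = 0.48 + 1.9741/0.6100 = 3.7162

3.72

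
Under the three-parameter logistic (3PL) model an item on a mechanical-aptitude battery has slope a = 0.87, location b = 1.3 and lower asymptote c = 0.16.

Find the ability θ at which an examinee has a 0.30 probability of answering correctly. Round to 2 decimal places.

-0.55

P(θ) = c + (1 − c) · 1 / (1 + exp(−a(θ − b)))
Remove guessing floor: (0.30 − 0.16)/(1 − 0.16) = 0.1667
logit = ln(0.1667/0.8333) = -1.6094
θ = b + logit/(a) = 1.3 + (-1.6094)/0.8700 = -0.5499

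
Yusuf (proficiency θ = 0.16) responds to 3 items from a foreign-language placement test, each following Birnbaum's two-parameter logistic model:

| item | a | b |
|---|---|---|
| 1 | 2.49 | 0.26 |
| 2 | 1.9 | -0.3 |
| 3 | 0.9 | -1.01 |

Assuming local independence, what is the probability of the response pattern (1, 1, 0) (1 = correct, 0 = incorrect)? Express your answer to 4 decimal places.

P(θ) = 1 / (1 + exp(−a(θ − b)))
P_1 = 1/(1+e^{0.2490}) = 0.4381
P_2 = 1/(1+e^{-0.8740}) = 0.7056
P_3 = 1/(1+e^{-1.0530}) = 0.7414
L = P_1 × P_2 × (1−P_3) = 0.4381 × 0.7056 × 0.2586 = 0.07995

0.0799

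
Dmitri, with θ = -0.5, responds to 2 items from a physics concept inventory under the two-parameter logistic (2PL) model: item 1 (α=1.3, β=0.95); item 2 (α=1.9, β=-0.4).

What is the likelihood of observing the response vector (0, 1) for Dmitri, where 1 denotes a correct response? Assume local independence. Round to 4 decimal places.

0.3930

P(θ) = 1 / (1 + exp(−α(θ − β)))
P_1 = 1/(1+e^{1.8850}) = 0.1318
P_2 = 1/(1+e^{0.1900}) = 0.4526
L = (1−P_1) × P_2 = 0.8682 × 0.4526 = 0.39298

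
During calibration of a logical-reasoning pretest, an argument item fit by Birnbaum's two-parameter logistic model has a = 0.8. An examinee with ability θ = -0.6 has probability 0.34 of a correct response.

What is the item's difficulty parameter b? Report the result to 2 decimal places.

0.23

P(θ) = 1 / (1 + exp(−a(θ − b)))
logit(0.34) = ln(0.34/0.66) = -0.6633
b = θ − logit/(a) = -0.6 − (-0.6633)/0.8000 = 0.2291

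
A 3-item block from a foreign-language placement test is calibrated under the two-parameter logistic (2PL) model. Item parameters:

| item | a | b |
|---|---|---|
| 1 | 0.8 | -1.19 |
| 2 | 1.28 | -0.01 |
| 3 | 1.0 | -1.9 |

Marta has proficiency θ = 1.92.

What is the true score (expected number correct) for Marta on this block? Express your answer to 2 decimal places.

2.82

P(θ) = 1 / (1 + exp(−a(θ − b)))
P_1 = 1/(1+e^{-2.4880}) = 0.9233
P_2 = 1/(1+e^{-2.4704}) = 0.9220
P_3 = 1/(1+e^{-3.8200}) = 0.9785
E[score] = 0.9233 + 0.9220 + 0.9785 = 2.8239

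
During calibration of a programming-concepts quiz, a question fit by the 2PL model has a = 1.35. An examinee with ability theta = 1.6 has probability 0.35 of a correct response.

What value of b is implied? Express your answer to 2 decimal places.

P(theta) = 1 / (1 + exp(−a(theta − b)))
logit(0.35) = ln(0.35/0.65) = -0.6190
b = theta − logit/(a) = 1.6 − (-0.6190)/1.3500 = 2.0585

2.06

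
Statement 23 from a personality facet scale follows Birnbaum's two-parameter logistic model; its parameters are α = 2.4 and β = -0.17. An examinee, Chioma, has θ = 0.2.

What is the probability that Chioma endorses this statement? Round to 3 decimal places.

P(θ) = 1 / (1 + exp(−α(θ − β)))
Exponent: 2.4 × (0.2 − (-0.17)) = 0.8880
1/(1 + e^{-0.8880}) = 0.7085

0.708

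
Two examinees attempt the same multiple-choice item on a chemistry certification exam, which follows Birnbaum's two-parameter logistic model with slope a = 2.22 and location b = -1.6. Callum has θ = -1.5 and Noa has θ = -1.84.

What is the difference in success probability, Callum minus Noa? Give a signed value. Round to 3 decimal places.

0.185

P(θ) = 1 / (1 + exp(−a(θ − b)))
P(Callum) = 0.5553  [exponent 0.2220]
P(Noa) = 0.3699  [exponent -0.5328]
Difference = 0.5553 − 0.3699 = 0.1854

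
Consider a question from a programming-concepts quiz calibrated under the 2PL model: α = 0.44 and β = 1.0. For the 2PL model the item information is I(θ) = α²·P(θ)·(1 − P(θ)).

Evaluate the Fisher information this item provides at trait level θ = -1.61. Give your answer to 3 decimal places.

0.035

P = 1/(1+e^{1.1484}) = 0.2408
P(1−P) = 0.2408 × 0.7592 = 0.1828
I = α² × P(1−P) = 0.44² × 0.1828 = 0.03539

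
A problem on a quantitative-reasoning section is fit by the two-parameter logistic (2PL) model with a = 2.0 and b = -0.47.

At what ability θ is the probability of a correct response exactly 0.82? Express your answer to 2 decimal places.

0.29

P(θ) = 1 / (1 + exp(−a(θ − b)))
logit = ln(0.8200/0.1800) = 1.5163
θ = b + logit/(a) = -0.47 + 1.5163/2.0000 = 0.2882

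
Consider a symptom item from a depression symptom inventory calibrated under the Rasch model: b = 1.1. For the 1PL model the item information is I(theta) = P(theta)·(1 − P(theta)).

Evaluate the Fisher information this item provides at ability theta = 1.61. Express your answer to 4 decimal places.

P = 1/(1+e^{-0.5100}) = 0.6248
P(1−P) = 0.6248 × 0.3752 = 0.2344
I = P(1−P) = 0.23442

0.2344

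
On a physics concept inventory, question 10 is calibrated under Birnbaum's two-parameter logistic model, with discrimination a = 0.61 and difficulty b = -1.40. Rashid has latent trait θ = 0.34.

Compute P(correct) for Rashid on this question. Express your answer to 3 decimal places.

0.743

P(θ) = 1 / (1 + exp(−a(θ − b)))
Exponent: 0.61 × (0.34 − (-1.40)) = 1.0614
1/(1 + e^{-1.0614}) = 0.7430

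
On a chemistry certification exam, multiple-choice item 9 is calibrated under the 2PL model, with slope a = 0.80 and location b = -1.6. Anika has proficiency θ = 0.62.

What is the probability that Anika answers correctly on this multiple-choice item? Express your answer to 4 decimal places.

P(θ) = 1 / (1 + exp(−a(θ − b)))
Exponent: 0.80 × (0.62 − (-1.6)) = 1.7760
1/(1 + e^{-1.7760}) = 0.8552

0.8552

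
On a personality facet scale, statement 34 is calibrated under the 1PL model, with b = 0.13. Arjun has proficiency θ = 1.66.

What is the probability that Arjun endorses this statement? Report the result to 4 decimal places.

P(θ) = 1 / (1 + exp(−(θ − b)))
Exponent: (1.66 − 0.13) = 1.5300
1/(1 + e^{-1.5300}) = 0.8220
P = 0.8220

0.8220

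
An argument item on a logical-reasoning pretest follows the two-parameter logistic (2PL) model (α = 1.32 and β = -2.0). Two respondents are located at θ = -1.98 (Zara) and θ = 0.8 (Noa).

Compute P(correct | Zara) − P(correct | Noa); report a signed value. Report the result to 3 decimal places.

P(θ) = 1 / (1 + exp(−α(θ − β)))
P(Zara) = 0.5066  [exponent 0.0264]
P(Noa) = 0.9758  [exponent 3.6960]
Difference = 0.5066 − 0.9758 = -0.4692

-0.469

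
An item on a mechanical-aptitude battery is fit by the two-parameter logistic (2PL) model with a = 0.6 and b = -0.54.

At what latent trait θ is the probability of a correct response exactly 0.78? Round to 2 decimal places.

P(θ) = 1 / (1 + exp(−a(θ − b)))
logit = ln(0.7800/0.2200) = 1.2657
θ = b + logit/(a) = -0.54 + 1.2657/0.6000 = 1.5694

1.57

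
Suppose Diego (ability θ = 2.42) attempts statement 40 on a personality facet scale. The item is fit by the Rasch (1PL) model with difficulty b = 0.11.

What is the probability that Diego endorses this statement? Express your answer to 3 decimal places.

P(θ) = 1 / (1 + exp(−(θ − b)))
Exponent: (2.42 − 0.11) = 2.3100
1/(1 + e^{-2.3100}) = 0.9097
P = 0.9097

0.910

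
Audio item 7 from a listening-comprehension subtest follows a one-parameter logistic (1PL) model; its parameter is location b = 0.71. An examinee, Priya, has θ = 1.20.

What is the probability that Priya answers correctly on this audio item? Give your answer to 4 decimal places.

P(θ) = 1 / (1 + exp(−(θ − b)))
Exponent: (1.20 − 0.71) = 0.4900
1/(1 + e^{-0.4900}) = 0.6201
P = 0.6201

0.6201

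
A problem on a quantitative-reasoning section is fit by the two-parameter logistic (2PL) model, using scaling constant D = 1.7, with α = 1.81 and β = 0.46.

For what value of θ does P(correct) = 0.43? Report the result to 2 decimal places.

P(θ) = 1 / (1 + exp(−D·α(θ − β)))
logit = ln(0.4300/0.5700) = -0.2819
θ = β + logit/(1.7·α) = 0.46 + (-0.2819)/3.0770 = 0.3684

0.37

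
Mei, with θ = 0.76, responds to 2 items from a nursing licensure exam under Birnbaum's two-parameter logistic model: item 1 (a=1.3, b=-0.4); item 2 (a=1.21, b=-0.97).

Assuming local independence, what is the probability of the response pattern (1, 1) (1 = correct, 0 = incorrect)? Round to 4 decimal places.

0.7289

P(θ) = 1 / (1 + exp(−a(θ − b)))
P_1 = 1/(1+e^{-1.5080}) = 0.8188
P_2 = 1/(1+e^{-2.0933}) = 0.8903
L = P_1 × P_2 = 0.8188 × 0.8903 = 0.72891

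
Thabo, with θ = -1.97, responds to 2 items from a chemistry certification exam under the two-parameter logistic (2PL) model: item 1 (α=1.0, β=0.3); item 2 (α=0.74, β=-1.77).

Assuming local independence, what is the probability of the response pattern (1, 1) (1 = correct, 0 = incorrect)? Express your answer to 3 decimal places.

0.043

P(θ) = 1 / (1 + exp(−α(θ − β)))
P_1 = 1/(1+e^{2.2700}) = 0.0936
P_2 = 1/(1+e^{0.1480}) = 0.4631
L = P_1 × P_2 = 0.0936 × 0.4631 = 0.04336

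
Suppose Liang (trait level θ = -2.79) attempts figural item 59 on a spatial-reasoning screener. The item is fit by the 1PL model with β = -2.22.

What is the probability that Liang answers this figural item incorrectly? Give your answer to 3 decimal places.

0.639

P(θ) = 1 / (1 + exp(−(θ − β)))
Exponent: (-2.79 − (-2.22)) = -0.5700
1/(1 + e^{0.5700}) = 0.3612
P = 0.3612
P(incorrect) = 1 − 0.3612 = 0.6388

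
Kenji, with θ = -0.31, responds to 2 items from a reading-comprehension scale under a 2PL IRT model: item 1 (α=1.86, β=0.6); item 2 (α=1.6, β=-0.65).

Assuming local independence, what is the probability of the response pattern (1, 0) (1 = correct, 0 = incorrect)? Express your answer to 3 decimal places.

0.057

P(θ) = 1 / (1 + exp(−α(θ − β)))
P_1 = 1/(1+e^{1.6926}) = 0.1554
P_2 = 1/(1+e^{-0.5440}) = 0.6327
L = P_1 × (1−P_2) = 0.1554 × 0.3673 = 0.05708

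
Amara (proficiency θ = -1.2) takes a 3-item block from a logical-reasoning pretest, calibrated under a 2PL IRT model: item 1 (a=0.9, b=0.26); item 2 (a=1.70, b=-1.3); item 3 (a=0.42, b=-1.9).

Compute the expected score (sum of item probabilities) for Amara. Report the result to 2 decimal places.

1.33

P(θ) = 1 / (1 + exp(−a(θ − b)))
P_1 = 1/(1+e^{1.3140}) = 0.2118
P_2 = 1/(1+e^{-0.1700}) = 0.5424
P_3 = 1/(1+e^{-0.2940}) = 0.5730
E[score] = 0.2118 + 0.5424 + 0.5730 = 1.3272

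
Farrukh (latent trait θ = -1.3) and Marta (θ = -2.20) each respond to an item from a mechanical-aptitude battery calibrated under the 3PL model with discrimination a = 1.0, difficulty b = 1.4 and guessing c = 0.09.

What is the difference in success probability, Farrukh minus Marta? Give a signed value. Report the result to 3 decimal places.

0.033

P(θ) = c + (1 − c) · 1 / (1 + exp(−a(θ − b)))
P(Farrukh) = 0.1473  [exponent -2.7000]
P(Marta) = 0.1142  [exponent -3.6000]
Difference = 0.1473 − 0.1142 = 0.0331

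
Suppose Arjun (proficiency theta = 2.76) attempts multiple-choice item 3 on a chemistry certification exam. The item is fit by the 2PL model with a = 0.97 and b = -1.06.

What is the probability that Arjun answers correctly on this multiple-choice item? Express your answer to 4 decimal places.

0.9760

P(theta) = 1 / (1 + exp(−a(theta − b)))
Exponent: 0.97 × (2.76 − (-1.06)) = 3.7054
1/(1 + e^{-3.7054}) = 0.9760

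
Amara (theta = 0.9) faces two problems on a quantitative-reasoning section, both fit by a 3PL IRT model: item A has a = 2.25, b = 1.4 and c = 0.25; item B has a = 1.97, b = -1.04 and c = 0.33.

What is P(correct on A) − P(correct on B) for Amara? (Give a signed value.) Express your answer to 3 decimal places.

P(theta) = c + (1 − c) · 1 / (1 + exp(−a(theta − b)))
P_A = 0.4338
P_B = 0.9856
P_A − P_B = -0.5518

-0.552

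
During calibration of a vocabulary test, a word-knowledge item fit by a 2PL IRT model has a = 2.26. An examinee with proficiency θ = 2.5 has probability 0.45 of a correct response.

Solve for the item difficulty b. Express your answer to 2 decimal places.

P(θ) = 1 / (1 + exp(−a(θ − b)))
logit(0.45) = ln(0.45/0.55) = -0.2007
b = θ − logit/(a) = 2.5 − (-0.2007)/2.2600 = 2.5888

2.59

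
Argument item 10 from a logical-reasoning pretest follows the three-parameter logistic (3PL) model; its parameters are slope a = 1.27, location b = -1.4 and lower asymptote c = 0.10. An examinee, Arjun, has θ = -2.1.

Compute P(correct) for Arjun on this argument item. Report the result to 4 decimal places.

0.3622

P(θ) = c + (1 − c) · 1 / (1 + exp(−a(θ − b)))
Exponent: 1.27 × (-2.1 − (-1.4)) = -0.8890
1/(1 + e^{0.8890}) = 0.2913
P = 0.10 + 0.90 × 0.2913 = 0.3622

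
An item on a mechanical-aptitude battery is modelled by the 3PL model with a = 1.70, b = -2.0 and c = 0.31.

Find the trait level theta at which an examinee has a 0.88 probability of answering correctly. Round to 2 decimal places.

P(theta) = c + (1 − c) · 1 / (1 + exp(−a(theta − b)))
Remove guessing floor: (0.88 − 0.31)/(1 − 0.31) = 0.8261
logit = ln(0.8261/0.1739) = 1.5581
theta = b + logit/(a) = -2.0 + 1.5581/1.7000 = -1.0834

-1.08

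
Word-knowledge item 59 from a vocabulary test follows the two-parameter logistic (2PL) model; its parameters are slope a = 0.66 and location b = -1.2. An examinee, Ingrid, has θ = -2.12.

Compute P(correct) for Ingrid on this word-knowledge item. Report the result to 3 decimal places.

0.353

P(θ) = 1 / (1 + exp(−a(θ − b)))
Exponent: 0.66 × (-2.12 − (-1.2)) = -0.6072
1/(1 + e^{0.6072}) = 0.3527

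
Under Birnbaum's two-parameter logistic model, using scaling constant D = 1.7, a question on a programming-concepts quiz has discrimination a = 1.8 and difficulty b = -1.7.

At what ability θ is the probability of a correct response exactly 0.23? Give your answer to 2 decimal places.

P(θ) = 1 / (1 + exp(−D·a(θ − b)))
logit = ln(0.2300/0.7700) = -1.2083
θ = b + logit/(1.7·a) = -1.7 + (-1.2083)/3.0600 = -2.0949

-2.09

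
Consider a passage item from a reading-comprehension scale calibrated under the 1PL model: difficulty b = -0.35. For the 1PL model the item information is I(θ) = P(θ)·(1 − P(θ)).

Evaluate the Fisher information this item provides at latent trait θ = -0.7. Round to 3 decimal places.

P = 1/(1+e^{0.3500}) = 0.4134
P(1−P) = 0.4134 × 0.5866 = 0.2425
I = P(1−P) = 0.24250

0.242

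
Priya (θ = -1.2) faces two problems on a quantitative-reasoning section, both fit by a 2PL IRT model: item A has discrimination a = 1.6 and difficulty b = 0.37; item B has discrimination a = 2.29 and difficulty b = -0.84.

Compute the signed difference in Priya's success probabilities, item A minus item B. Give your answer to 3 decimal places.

P(θ) = 1 / (1 + exp(−a(θ − b)))
P_A = 0.0750
P_B = 0.3048
P_A − P_B = -0.2298

-0.230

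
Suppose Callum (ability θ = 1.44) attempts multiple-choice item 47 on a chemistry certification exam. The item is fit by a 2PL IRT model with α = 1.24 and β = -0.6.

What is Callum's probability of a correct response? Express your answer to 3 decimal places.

0.926

P(θ) = 1 / (1 + exp(−α(θ − β)))
Exponent: 1.24 × (1.44 − (-0.6)) = 2.5296
1/(1 + e^{-2.5296}) = 0.9262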